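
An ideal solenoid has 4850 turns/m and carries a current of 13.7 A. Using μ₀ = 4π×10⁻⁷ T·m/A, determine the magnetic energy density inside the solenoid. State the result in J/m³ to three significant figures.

B = μ₀nI = (4π×10⁻⁷)(4.850×10^3)(13.7) = 8.350×10^-2 T.
u = B²/(2μ₀) = (8.350×10^-2)²/(2×4π×10⁻⁷) = 2.774×10^3 J/m³.

u ≈ 2770 J/m³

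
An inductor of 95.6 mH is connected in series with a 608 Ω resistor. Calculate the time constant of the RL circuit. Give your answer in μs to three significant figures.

τ = L/R = (9.560×10^-2 H)/(608 Ω) = 1.572×10^-4 s.

τ ≈ 157 μs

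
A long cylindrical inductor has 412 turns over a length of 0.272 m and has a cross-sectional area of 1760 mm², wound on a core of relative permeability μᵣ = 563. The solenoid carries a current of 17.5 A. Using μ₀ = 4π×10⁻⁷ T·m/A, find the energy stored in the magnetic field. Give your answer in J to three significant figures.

U ≈ 119 J

A = 1760 mm² = 1.760×10^-3 m².
L = μ₀μᵣN²A/ℓ = (4π×10⁻⁷)(563)(412)²(1.760×10^-3)/(0.272) = 0.7771 H.
U = ½LI² = ½(0.7771)(17.5)² = 119 J.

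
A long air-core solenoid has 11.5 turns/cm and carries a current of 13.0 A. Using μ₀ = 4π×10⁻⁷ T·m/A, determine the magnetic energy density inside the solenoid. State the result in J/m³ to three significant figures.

u ≈ 140 J/m³

B = μ₀nI = (4π×10⁻⁷)(1.150×10^3)(13.0) = 1.879×10^-2 T.
u = B²/(2μ₀) = (1.879×10^-2)²/(2×4π×10⁻⁷) = 140.4 J/m³.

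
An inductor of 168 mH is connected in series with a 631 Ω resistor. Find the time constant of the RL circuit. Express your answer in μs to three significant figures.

τ ≈ 266 μs

τ = L/R = (0.168 H)/(631 Ω) = 2.662×10^-4 s.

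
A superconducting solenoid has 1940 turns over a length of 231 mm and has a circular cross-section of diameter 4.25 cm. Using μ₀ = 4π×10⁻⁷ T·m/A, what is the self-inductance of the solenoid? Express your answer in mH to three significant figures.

A = π(d/2)² = π(2.125×10^-2 m)² = 1.419×10^-3 m².
For a long solenoid, L = μ₀N²A/ℓ.
L = (4π×10⁻⁷)(1940)²(1.419×10^-3)/(0.231 m) = 2.904×10^-2 H.

L ≈ 29.0 mH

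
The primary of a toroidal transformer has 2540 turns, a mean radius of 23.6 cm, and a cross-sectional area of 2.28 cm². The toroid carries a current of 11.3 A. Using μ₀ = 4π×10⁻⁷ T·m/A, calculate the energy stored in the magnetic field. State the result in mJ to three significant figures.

L = μ₀N²A/(2πR) = (4π×10⁻⁷)(2540)²(2.280×10^-4)/(2π×0.236) = 1.247×10^-3 H.
U = ½LI² = ½(1.247×10^-3)(11.3)² = 7.959×10^-2 J.

U ≈ 79.6 mJ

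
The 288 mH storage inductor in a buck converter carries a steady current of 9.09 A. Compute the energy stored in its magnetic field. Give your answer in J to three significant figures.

Stored magnetic energy: U = ½LI².
U = ½(0.288 H)(9.09 A)² = 11.9 J.

U ≈ 11.9 J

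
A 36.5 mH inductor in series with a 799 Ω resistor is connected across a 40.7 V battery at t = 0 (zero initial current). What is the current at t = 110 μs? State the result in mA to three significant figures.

I ≈ 46.4 mA

τ = L/R = 3.650×10^-2/799 = 4.568×10^-5 s; final current I_∞ = ε/R = 40.7/799 = 5.094×10^-2 A.
I(t) = I_∞(1 − e^(−t/τ)) with t/τ = 2.408.
I = (5.094×10^-2)(1 − e^(−2.408)) = 4.635×10^-2 A.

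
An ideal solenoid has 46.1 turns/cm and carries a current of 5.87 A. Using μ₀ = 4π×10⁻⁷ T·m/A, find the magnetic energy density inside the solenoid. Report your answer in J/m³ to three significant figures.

u ≈ 460 J/m³

B = μ₀nI = (4π×10⁻⁷)(4.610×10^3)(5.87) = 3.401×10^-2 T.
u = B²/(2μ₀) = (3.401×10^-2)²/(2×4π×10⁻⁷) = 460.1 J/m³.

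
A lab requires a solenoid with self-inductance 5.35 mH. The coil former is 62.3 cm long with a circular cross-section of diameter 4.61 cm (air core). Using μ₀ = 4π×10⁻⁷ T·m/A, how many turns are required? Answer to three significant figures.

N ≈ 1260 turns

A = π(d/2)² = π(2.305×10^-2 m)² = 1.669×10^-3 m².
From L = μ₀N²A/ℓ, N = √(Lℓ / (μ₀A)).
N = √[(5.350×10^-3)(0.623) / ((4π×10⁻⁷)×1.669×10^-3)] = √(1.589×10^6) ≈ 1260.6.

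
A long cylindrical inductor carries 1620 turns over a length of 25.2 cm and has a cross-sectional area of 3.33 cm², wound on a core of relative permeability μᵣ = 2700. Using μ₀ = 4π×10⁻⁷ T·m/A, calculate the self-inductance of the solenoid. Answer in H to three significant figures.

A = 3.33 cm² = 3.330×10^-4 m².
For a long solenoid, L = μ₀μᵣN²A/ℓ.
L = (4π×10⁻⁷)(2700)(1620)²(3.330×10^-4)/(0.252 m) = 11.77 H.

L ≈ 11.8 H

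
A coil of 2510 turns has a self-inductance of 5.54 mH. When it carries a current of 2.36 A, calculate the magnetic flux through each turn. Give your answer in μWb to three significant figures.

From L = NΦ_B/I, the flux per turn is Φ_B = LI/N.
Φ_B = (5.540×10^-3 H)(2.36 A)/2510 = 5.209×10^-6 Wb.

Φ_B ≈ 5.21 μWb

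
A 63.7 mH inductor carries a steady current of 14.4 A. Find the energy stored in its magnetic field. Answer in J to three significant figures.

Stored magnetic energy: U = ½LI².
U = ½(6.370×10^-2 H)(14.4 A)² = 6.604 J.

U ≈ 6.60 J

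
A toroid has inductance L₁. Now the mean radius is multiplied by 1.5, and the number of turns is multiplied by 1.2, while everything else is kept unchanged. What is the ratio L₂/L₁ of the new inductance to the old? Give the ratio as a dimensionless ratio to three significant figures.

L₂/L₁ = 0.960

For a toroid, L ∝ μᵣN²A/R.
L₂/L₁ = (1.5)^-1 × (1.2)^2 = 0.960.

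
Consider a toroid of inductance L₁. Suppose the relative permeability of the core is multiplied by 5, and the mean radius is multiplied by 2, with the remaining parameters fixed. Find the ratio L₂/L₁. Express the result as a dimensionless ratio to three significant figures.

For a toroid, L ∝ μᵣN²A/R.
L₂/L₁ = (5) × (2)^-1 = 2.50.

L₂/L₁ = 2.50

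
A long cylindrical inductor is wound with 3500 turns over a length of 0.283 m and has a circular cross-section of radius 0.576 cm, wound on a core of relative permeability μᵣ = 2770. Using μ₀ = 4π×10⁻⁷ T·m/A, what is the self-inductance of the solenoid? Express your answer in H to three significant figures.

A = πr² = π(5.760×10^-3 m)² = 1.042×10^-4 m².
For a long solenoid, L = μ₀μᵣN²A/ℓ.
L = (4π×10⁻⁷)(2770)(3500)²(1.042×10^-4)/(0.283 m) = 15.7 H.

L ≈ 15.7 H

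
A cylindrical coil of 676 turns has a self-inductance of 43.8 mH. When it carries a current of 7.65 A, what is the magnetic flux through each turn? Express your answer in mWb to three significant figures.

From L = NΦ_B/I, the flux per turn is Φ_B = LI/N.
Φ_B = (4.380×10^-2 H)(7.65 A)/676 = 4.957×10^-4 Wb.

Φ_B ≈ 0.496 mWb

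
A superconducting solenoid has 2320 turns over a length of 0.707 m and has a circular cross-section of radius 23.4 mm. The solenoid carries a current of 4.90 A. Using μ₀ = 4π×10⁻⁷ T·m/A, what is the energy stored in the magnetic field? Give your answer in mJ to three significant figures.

A = πr² = π(2.340×10^-2 m)² = 1.720×10^-3 m².
L = μ₀N²A/ℓ = (4π×10⁻⁷)(2320)²(1.720×10^-3)/(0.707) = 1.646×10^-2 H.
U = ½LI² = ½(1.646×10^-2)(4.90)² = 0.1976 J.

U ≈ 198 mJ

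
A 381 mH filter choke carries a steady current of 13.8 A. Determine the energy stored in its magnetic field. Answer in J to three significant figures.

Stored magnetic energy: U = ½LI².
U = ½(0.381 H)(13.8 A)² = 36.28 J.

U ≈ 36.3 J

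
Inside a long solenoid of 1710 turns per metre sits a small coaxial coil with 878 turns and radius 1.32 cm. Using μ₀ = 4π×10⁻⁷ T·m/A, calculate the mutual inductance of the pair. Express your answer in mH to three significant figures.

M ≈ 1.03 mH

The outer solenoid produces a uniform field B₁ = μ₀n₁I₁ across the inner coil,
so the flux linkage is N₂Φ = N₂B₁A₂ = μ₀n₁N₂A₂·I₁, giving M = μ₀n₁N₂A₂.
A₂ = πr² = π(1.320×10^-2 m)² = 5.474×10^-4 m².
M = (4π×10⁻⁷)(1710)(878)(5.474×10^-4) = 1.033×10^-3 H.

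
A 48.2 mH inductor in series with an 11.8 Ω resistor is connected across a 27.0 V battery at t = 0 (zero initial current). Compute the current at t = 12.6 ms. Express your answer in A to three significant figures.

τ = L/R = 4.820×10^-2/11.8 = 4.0847×10^-3 s; final current I_∞ = ε/R = 27.0/11.8 = 2.288 A.
I(t) = I_∞(1 − e^(−t/τ)) with t/τ = 3.085.
I = (2.288)(1 − e^(−3.085)) = 2.183 A.

I ≈ 2.18 A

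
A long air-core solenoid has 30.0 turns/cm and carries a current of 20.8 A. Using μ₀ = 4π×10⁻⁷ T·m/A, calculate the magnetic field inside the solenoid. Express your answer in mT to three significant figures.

Inside a long solenoid, B = μ₀nI.
B = (4π×10⁻⁷)(3.000×10^3 m⁻¹)(20.8 A) = 7.841×10^-2 T.

B ≈ 78.4 mT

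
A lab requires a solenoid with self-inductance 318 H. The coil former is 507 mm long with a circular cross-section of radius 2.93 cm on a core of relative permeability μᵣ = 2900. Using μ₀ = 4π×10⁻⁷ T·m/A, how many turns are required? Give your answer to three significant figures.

A = πr² = π(2.930×10^-2 m)² = 2.697×10^-3 m².
From L = μ₀μᵣN²A/ℓ, N = √(Lℓ / (μ₀μᵣA)).
N = √[(318)(0.507) / ((4π×10⁻⁷)(2900)×2.697×10^-3)] = √(1.640×10^7) ≈ 4050.1.

N ≈ 4050 turns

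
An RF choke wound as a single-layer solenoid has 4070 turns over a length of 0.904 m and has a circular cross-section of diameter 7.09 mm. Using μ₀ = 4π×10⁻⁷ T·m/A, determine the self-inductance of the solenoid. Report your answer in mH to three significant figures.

A = π(d/2)² = π(3.545×10^-3 m)² = 3.948×10^-5 m².
For a long solenoid, L = μ₀N²A/ℓ.
L = (4π×10⁻⁷)(4070)²(3.948×10^-5)/(0.904 m) = 9.091×10^-4 H.

L ≈ 0.909 mH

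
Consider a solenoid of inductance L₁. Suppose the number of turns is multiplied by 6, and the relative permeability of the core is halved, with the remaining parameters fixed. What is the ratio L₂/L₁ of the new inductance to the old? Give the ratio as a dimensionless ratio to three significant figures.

L₂/L₁ = 18.0

For a solenoid, L ∝ μᵣN²A/ℓ.
L₂/L₁ = (6)^2 × (0.5) = 18.0.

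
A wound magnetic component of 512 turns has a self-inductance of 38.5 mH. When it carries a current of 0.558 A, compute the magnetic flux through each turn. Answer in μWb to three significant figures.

Φ_B ≈ 42.0 μWb

From L = NΦ_B/I, the flux per turn is Φ_B = LI/N.
Φ_B = (3.850×10^-2 H)(0.558 A)/512 = 4.196×10^-5 Wb.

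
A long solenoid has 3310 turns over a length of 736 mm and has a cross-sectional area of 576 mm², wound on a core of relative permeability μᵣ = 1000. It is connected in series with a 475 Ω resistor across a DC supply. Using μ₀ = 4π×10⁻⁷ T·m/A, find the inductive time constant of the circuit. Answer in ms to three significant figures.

τ ≈ 22.7 ms

A = 576 mm² = 5.760×10^-4 m².
L = μ₀μᵣN²A/ℓ = (4π×10⁻⁷)(1000)(3310)²(5.760×10^-4)/(0.736) = 10.77 H.
τ = L/R = (10.77)/(475) = 2.268×10^-2 s.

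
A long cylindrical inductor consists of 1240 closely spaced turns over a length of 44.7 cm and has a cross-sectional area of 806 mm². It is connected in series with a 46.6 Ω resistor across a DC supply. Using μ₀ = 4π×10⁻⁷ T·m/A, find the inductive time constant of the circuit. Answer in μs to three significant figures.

τ ≈ 74.8 μs

A = 806 mm² = 8.060×10^-4 m².
L = μ₀N²A/ℓ = (4π×10⁻⁷)(1240)²(8.060×10^-4)/(0.447) = 3.484×10^-3 H.
τ = L/R = (3.484×10^-3)/(46.6) = 7.476×10^-5 s.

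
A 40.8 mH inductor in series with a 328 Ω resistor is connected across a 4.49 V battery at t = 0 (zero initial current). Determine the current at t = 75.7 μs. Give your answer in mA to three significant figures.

τ = L/R = 4.080×10^-2/328 = 1.244×10^-4 s; final current I_∞ = ε/R = 4.49/328 = 1.369×10^-2 A.
I(t) = I_∞(1 − e^(−t/τ)) with t/τ = 0.609.
I = (1.369×10^-2)(1 − e^(−0.609)) = 6.240×10^-3 A.

I ≈ 6.24 mA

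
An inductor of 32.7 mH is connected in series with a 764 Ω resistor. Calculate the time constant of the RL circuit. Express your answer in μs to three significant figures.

τ ≈ 42.8 μs

τ = L/R = (3.270×10^-2 H)/(764 Ω) = 4.280×10^-5 s.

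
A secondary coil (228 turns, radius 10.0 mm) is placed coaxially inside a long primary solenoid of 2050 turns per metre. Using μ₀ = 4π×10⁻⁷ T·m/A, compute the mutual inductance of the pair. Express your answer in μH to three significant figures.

M ≈ 185 μH

The outer solenoid produces a uniform field B₁ = μ₀n₁I₁ across the inner coil,
so the flux linkage is N₂Φ = N₂B₁A₂ = μ₀n₁N₂A₂·I₁, giving M = μ₀n₁N₂A₂.
A₂ = πr² = π(1.000×10^-2 m)² = 3.142×10^-4 m².
M = (4π×10⁻⁷)(2050)(228)(3.142×10^-4) = 1.845×10^-4 H.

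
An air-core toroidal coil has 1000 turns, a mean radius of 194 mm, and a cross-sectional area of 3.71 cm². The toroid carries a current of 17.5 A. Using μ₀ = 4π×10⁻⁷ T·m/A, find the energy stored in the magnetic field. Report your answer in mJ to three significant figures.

L = μ₀N²A/(2πR) = (4π×10⁻⁷)(1000)²(3.710×10^-4)/(2π×0.194) = 3.8247×10^-4 H.
U = ½LI² = ½(3.8247×10^-4)(17.5)² = 5.857×10^-2 J.

U ≈ 58.6 mJ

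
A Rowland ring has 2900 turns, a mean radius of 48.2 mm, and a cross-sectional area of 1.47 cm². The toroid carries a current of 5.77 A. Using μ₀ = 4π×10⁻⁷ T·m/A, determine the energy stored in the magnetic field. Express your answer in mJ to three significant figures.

L = μ₀N²A/(2πR) = (4π×10⁻⁷)(2900)²(1.470×10^-4)/(2π×4.820×10^-2) = 5.130×10^-3 H.
U = ½LI² = ½(5.130×10^-3)(5.77)² = 8.539×10^-2 J.

U ≈ 85.4 mJ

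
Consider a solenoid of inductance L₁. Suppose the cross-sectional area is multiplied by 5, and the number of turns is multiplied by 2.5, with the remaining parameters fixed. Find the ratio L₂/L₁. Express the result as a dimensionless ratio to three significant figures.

L₂/L₁ = 31.3

For a solenoid, L ∝ μᵣN²A/ℓ.
L₂/L₁ = (5) × (2.5)^2 = 31.3.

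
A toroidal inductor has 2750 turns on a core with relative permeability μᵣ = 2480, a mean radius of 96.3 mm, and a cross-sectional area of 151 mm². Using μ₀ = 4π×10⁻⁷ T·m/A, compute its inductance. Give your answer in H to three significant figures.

L ≈ 5.88 H

For a thin toroid, L = μ₀μᵣN²A/(2πR).
L = (4π×10⁻⁷)(2480)(2750)²(1.510×10^-4) / (2π×9.630×10^-2 m) = 5.882 H.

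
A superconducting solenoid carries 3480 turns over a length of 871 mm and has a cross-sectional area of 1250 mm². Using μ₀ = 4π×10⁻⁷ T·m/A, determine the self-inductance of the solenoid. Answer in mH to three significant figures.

A = 1250 mm² = 1.250×10^-3 m².
For a long solenoid, L = μ₀N²A/ℓ.
L = (4π×10⁻⁷)(3480)²(1.250×10^-3)/(0.871 m) = 2.184×10^-2 H.

L ≈ 21.8 mH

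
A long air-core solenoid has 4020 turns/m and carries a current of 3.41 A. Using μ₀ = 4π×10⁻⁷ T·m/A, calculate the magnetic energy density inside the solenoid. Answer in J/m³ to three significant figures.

B = μ₀nI = (4π×10⁻⁷)(4.020×10^3)(3.41) = 1.723×10^-2 T.
u = B²/(2μ₀) = (1.723×10^-2)²/(2×4π×10⁻⁷) = 118.1 J/m³.

u ≈ 118 J/m³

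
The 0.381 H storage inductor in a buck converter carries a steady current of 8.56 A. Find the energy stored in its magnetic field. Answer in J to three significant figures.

Stored magnetic energy: U = ½LI².
U = ½(0.381 H)(8.56 A)² = 13.96 J.

U ≈ 14.0 J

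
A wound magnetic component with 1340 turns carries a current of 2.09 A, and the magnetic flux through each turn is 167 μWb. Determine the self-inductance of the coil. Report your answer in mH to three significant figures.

L ≈ 107 mH

Self-inductance is defined by L = NΦ_B/I (flux linkage over current).
L = (1340)(1.670×10^-4 Wb)/(2.09 A) = 0.1071 H.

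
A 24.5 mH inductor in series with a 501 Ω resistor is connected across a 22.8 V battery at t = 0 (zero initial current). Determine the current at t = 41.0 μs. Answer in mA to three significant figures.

I ≈ 25.8 mA

τ = L/R = 2.450×10^-2/501 = 4.890×10^-5 s; final current I_∞ = ε/R = 22.8/501 = 4.551×10^-2 A.
I(t) = I_∞(1 − e^(−t/τ)) with t/τ = 0.838.
I = (4.551×10^-2)(1 − e^(−0.838)) = 2.583×10^-2 A.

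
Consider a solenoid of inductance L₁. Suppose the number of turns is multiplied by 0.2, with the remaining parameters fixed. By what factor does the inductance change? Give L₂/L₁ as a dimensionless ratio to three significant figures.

For a solenoid, L ∝ μᵣN²A/ℓ.
L₂/L₁ = (0.2)^2 = 0.0400.

L₂/L₁ = 0.0400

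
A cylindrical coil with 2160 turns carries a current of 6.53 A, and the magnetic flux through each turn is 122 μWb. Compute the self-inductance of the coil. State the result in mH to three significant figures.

Self-inductance is defined by L = NΦ_B/I (flux linkage over current).
L = (2160)(1.220×10^-4 Wb)/(6.53 A) = 4.036×10^-2 H.

L ≈ 40.4 mH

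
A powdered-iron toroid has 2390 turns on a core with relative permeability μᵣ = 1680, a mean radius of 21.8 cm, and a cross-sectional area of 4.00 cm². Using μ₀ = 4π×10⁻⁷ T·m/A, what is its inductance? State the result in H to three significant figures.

L ≈ 3.52 H

For a thin toroid, L = μ₀μᵣN²A/(2πR).
L = (4π×10⁻⁷)(1680)(2390)²(4.000×10^-4) / (2π×0.218 m) = 3.522 H.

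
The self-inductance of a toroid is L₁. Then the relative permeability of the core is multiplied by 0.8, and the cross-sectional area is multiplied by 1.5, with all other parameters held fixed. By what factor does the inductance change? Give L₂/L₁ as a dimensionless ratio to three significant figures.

L₂/L₁ = 1.20

For a toroid, L ∝ μᵣN²A/R.
L₂/L₁ = (0.8) × (1.5) = 1.20.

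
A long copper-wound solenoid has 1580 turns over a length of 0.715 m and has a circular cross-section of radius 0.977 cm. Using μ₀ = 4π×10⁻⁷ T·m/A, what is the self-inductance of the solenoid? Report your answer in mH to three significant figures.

L ≈ 1.32 mH

A = πr² = π(9.770×10^-3 m)² = 2.999×10^-4 m².
For a long solenoid, L = μ₀N²A/ℓ.
L = (4π×10⁻⁷)(1580)²(2.999×10^-4)/(0.715 m) = 1.316×10^-3 H.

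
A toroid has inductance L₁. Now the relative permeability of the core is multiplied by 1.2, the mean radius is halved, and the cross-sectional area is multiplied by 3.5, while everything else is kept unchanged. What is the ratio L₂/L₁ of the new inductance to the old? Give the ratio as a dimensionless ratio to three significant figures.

For a toroid, L ∝ μᵣN²A/R.
L₂/L₁ = (1.2) × (0.5)^-1 × (3.5) = 8.40.

L₂/L₁ = 8.40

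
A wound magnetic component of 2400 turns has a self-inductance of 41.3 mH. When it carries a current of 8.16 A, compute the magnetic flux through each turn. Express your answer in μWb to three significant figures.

From L = NΦ_B/I, the flux per turn is Φ_B = LI/N.
Φ_B = (4.130×10^-2 H)(8.16 A)/2400 = 1.404×10^-4 Wb.

Φ_B ≈ 140 μWb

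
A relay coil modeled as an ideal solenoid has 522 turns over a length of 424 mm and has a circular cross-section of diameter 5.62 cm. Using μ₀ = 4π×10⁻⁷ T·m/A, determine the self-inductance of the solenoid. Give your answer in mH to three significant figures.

A = π(d/2)² = π(2.810×10^-2 m)² = 2.481×10^-3 m².
For a long solenoid, L = μ₀N²A/ℓ.
L = (4π×10⁻⁷)(522)²(2.481×10^-3)/(0.424 m) = 2.003×10^-3 H.

L ≈ 2.00 mH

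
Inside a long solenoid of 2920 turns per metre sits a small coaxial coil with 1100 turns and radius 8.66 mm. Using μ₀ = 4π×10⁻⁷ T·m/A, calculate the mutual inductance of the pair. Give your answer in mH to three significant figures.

The outer solenoid produces a uniform field B₁ = μ₀n₁I₁ across the inner coil,
so the flux linkage is N₂Φ = N₂B₁A₂ = μ₀n₁N₂A₂·I₁, giving M = μ₀n₁N₂A₂.
A₂ = πr² = π(8.660×10^-3 m)² = 2.356×10^-4 m².
M = (4π×10⁻⁷)(2920)(1100)(2.356×10^-4) = 9.510×10^-4 H.

M ≈ 0.951 mH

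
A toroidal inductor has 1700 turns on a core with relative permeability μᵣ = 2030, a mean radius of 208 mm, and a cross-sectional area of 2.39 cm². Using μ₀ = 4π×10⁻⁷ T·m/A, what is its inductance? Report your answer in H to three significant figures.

L ≈ 1.35 H

For a thin toroid, L = μ₀μᵣN²A/(2πR).
L = (4π×10⁻⁷)(2030)(1700)²(2.390×10^-4) / (2π×0.208 m) = 1.348 H.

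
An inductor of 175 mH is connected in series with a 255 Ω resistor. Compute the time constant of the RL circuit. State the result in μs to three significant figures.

τ ≈ 686 μs

τ = L/R = (0.175 H)/(255 Ω) = 6.863×10^-4 s.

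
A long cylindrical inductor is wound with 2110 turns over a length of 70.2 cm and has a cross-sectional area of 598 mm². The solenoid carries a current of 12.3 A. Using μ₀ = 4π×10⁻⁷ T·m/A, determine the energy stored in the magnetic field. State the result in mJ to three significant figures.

U ≈ 361 mJ

A = 598 mm² = 5.980×10^-4 m².
L = μ₀N²A/ℓ = (4π×10⁻⁷)(2110)²(5.980×10^-4)/(0.702) = 4.766×10^-3 H.
U = ½LI² = ½(4.766×10^-3)(12.3)² = 0.3605 J.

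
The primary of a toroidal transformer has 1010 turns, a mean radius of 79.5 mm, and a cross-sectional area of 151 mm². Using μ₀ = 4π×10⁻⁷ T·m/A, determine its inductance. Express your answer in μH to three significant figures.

L ≈ 388 μH

For a thin toroid, L = μ₀N²A/(2πR).
L = (4π×10⁻⁷)(1010)²(1.510×10^-4) / (2π×7.950×10^-2 m) = 3.875×10^-4 H.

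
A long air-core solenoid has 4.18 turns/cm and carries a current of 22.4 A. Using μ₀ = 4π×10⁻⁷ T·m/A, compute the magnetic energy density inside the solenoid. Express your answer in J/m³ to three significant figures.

u ≈ 55.1 J/m³

B = μ₀nI = (4π×10⁻⁷)(418)(22.4) = 1.177×10^-2 T.
u = B²/(2μ₀) = (1.177×10^-2)²/(2×4π×10⁻⁷) = 55.08 J/m³.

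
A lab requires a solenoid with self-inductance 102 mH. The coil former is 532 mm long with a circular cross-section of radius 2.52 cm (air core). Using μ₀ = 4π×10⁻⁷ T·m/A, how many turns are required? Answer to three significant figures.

N ≈ 4650 turns

A = πr² = π(2.520×10^-2 m)² = 1.995×10^-3 m².
From L = μ₀N²A/ℓ, N = √(Lℓ / (μ₀A)).
N = √[(0.102)(0.532) / ((4π×10⁻⁷)×1.995×10^-3)] = √(2.164×10^7) ≈ 4652.4.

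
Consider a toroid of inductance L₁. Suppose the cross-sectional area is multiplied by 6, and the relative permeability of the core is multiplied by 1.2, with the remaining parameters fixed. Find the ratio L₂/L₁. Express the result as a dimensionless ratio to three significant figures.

L₂/L₁ = 7.20

For a toroid, L ∝ μᵣN²A/R.
L₂/L₁ = (6) × (1.2) = 7.20.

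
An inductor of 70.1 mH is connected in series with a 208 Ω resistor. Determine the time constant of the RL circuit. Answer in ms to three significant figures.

τ ≈ 0.337 ms

τ = L/R = (7.010×10^-2 H)/(208 Ω) = 3.370×10^-4 s.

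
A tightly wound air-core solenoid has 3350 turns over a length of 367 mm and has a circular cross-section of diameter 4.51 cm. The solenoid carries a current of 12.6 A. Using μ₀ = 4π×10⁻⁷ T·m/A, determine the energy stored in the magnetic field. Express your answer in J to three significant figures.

U ≈ 4.87 J

A = π(d/2)² = π(2.255×10^-2 m)² = 1.598×10^-3 m².
L = μ₀N²A/ℓ = (4π×10⁻⁷)(3350)²(1.598×10^-3)/(0.367) = 6.139×10^-2 H.
U = ½LI² = ½(6.139×10^-2)(12.6)² = 4.873 J.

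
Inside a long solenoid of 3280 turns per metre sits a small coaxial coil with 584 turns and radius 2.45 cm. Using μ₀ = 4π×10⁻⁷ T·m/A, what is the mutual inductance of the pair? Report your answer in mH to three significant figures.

The outer solenoid produces a uniform field B₁ = μ₀n₁I₁ across the inner coil,
so the flux linkage is N₂Φ = N₂B₁A₂ = μ₀n₁N₂A₂·I₁, giving M = μ₀n₁N₂A₂.
A₂ = πr² = π(2.450×10^-2 m)² = 1.886×10^-3 m².
M = (4π×10⁻⁷)(3280)(584)(1.886×10^-3) = 4.539×10^-3 H.

M ≈ 4.54 mH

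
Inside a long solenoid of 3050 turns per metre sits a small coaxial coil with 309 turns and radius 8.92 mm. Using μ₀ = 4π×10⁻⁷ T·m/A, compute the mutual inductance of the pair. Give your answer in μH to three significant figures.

The outer solenoid produces a uniform field B₁ = μ₀n₁I₁ across the inner coil,
so the flux linkage is N₂Φ = N₂B₁A₂ = μ₀n₁N₂A₂·I₁, giving M = μ₀n₁N₂A₂.
A₂ = πr² = π(8.920×10^-3 m)² = 2.500×10^-4 m².
M = (4π×10⁻⁷)(3050)(309)(2.500×10^-4) = 2.960×10^-4 H.

M ≈ 296 μH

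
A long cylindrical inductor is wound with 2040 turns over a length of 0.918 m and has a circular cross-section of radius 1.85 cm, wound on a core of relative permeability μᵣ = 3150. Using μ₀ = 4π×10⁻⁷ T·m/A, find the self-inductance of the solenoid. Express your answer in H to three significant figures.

A = πr² = π(1.850×10^-2 m)² = 1.075×10^-3 m².
For a long solenoid, L = μ₀μᵣN²A/ℓ.
L = (4π×10⁻⁷)(3150)(2040)²(1.075×10^-3)/(0.918 m) = 19.29 H.

L ≈ 19.3 H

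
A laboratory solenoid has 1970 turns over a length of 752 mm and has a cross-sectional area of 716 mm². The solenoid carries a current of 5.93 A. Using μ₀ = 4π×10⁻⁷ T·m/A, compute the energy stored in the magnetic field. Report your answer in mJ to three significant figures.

A = 716 mm² = 7.160×10^-4 m².
L = μ₀N²A/ℓ = (4π×10⁻⁷)(1970)²(7.160×10^-4)/(0.752) = 4.643×10^-3 H.
U = ½LI² = ½(4.643×10^-3)(5.93)² = 8.164×10^-2 J.

U ≈ 81.6 mJ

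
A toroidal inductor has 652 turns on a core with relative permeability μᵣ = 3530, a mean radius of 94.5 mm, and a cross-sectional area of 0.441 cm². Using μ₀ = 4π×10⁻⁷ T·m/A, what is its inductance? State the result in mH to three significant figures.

L ≈ 140 mH

For a thin toroid, L = μ₀μᵣN²A/(2πR).
L = (4π×10⁻⁷)(3530)(652)²(4.410×10^-5) / (2π×9.450×10^-2 m) = 0.1401 H.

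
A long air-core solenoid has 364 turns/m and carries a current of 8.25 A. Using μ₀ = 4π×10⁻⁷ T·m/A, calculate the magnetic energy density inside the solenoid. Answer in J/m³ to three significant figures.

B = μ₀nI = (4π×10⁻⁷)(364)(8.25) = 3.774×10^-3 T.
u = B²/(2μ₀) = (3.774×10^-3)²/(2×4π×10⁻⁷) = 5.666 J/m³.

u ≈ 5.67 J/m³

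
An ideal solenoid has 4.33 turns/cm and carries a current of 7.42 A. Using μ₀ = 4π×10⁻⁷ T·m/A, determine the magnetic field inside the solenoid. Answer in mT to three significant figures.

Inside a long solenoid, B = μ₀nI.
B = (4π×10⁻⁷)(433 m⁻¹)(7.42 A) = 4.037×10^-3 T.

B ≈ 4.04 mT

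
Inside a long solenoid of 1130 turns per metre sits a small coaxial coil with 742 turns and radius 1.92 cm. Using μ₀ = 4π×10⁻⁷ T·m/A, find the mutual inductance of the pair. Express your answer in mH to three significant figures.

M ≈ 1.22 mH

The outer solenoid produces a uniform field B₁ = μ₀n₁I₁ across the inner coil,
so the flux linkage is N₂Φ = N₂B₁A₂ = μ₀n₁N₂A₂·I₁, giving M = μ₀n₁N₂A₂.
A₂ = πr² = π(1.920×10^-2 m)² = 1.158×10^-3 m².
M = (4π×10⁻⁷)(1130)(742)(1.158×10^-3) = 1.220×10^-3 H.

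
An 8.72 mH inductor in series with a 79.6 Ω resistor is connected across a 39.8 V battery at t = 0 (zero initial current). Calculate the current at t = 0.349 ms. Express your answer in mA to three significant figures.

I ≈ 479 mA

τ = L/R = 8.720×10^-3/79.6 = 1.095×10^-4 s; final current I_∞ = ε/R = 39.8/79.6 = 0.5 A.
I(t) = I_∞(1 − e^(−t/τ)) with t/τ = 3.186.
I = (0.5)(1 − e^(−3.186)) = 0.4793 A.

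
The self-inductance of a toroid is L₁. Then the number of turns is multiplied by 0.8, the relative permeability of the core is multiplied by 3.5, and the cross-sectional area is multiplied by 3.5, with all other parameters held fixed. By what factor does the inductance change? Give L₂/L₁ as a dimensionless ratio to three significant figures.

For a toroid, L ∝ μᵣN²A/R.
L₂/L₁ = (0.8)^2 × (3.5) × (3.5) = 7.84.

L₂/L₁ = 7.84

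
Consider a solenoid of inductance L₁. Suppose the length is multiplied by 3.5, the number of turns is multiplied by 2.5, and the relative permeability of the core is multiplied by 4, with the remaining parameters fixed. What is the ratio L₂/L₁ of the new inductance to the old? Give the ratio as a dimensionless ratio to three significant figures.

L₂/L₁ = 7.14

For a solenoid, L ∝ μᵣN²A/ℓ.
L₂/L₁ = (3.5)^-1 × (2.5)^2 × (4) = 7.14.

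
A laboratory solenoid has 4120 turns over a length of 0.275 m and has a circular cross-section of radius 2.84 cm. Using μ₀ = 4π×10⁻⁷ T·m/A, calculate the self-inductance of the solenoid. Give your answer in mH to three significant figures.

A = πr² = π(2.840×10^-2 m)² = 2.534×10^-3 m².
For a long solenoid, L = μ₀N²A/ℓ.
L = (4π×10⁻⁷)(4120)²(2.534×10^-3)/(0.275 m) = 0.1965 H.

L ≈ 197 mH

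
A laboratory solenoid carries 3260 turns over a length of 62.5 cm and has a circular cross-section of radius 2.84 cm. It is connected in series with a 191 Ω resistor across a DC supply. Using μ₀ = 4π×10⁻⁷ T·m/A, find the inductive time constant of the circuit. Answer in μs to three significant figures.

τ ≈ 283 μs

A = πr² = π(2.840×10^-2 m)² = 2.534×10^-3 m².
L = μ₀N²A/ℓ = (4π×10⁻⁷)(3260)²(2.534×10^-3)/(0.625) = 5.414×10^-2 H.
τ = L/R = (5.414×10^-2)/(191) = 2.8348×10^-4 s.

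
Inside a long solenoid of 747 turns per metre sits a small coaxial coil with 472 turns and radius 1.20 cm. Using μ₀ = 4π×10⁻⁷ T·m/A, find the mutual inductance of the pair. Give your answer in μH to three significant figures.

The outer solenoid produces a uniform field B₁ = μ₀n₁I₁ across the inner coil,
so the flux linkage is N₂Φ = N₂B₁A₂ = μ₀n₁N₂A₂·I₁, giving M = μ₀n₁N₂A₂.
A₂ = πr² = π(1.200×10^-2 m)² = 4.524×10^-4 m².
M = (4π×10⁻⁷)(747)(472)(4.524×10^-4) = 2.004×10^-4 H.

M ≈ 200 μH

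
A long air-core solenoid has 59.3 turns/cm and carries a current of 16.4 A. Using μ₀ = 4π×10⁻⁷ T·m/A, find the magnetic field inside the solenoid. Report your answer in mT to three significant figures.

Inside a long solenoid, B = μ₀nI.
B = (4π×10⁻⁷)(5.930×10^3 m⁻¹)(16.4 A) = 0.1222 T.

B ≈ 122 mT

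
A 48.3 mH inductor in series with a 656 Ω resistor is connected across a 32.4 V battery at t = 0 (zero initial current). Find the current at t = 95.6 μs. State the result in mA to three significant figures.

τ = L/R = 4.830×10^-2/656 = 7.363×10^-5 s; final current I_∞ = ε/R = 32.4/656 = 4.939×10^-2 A.
I(t) = I_∞(1 − e^(−t/τ)) with t/τ = 1.298.
I = (4.939×10^-2)(1 − e^(−1.298)) = 3.591×10^-2 A.

I ≈ 35.9 mA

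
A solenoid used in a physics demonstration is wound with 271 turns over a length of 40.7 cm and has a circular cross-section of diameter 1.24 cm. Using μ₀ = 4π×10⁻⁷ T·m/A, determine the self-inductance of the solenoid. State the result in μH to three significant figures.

L ≈ 27.4 μH

A = π(d/2)² = π(6.200×10^-3 m)² = 1.208×10^-4 m².
For a long solenoid, L = μ₀N²A/ℓ.
L = (4π×10⁻⁷)(271)²(1.208×10^-4)/(0.407 m) = 2.738×10^-5 H.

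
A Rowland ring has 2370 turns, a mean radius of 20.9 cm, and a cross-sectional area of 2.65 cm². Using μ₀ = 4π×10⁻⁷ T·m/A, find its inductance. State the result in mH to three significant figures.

L ≈ 1.42 mH

For a thin toroid, L = μ₀N²A/(2πR).
L = (4π×10⁻⁷)(2370)²(2.650×10^-4) / (2π×0.209 m) = 1.424×10^-3 H.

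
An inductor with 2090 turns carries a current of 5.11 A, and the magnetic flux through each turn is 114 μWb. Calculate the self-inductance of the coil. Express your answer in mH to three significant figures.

L ≈ 46.6 mH

Self-inductance is defined by L = NΦ_B/I (flux linkage over current).
L = (2090)(1.140×10^-4 Wb)/(5.11 A) = 4.663×10^-2 H.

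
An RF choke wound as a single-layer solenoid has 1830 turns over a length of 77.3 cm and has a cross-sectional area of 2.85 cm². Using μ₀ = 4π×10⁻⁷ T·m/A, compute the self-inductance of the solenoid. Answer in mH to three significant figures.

L ≈ 1.55 mH

A = 2.85 cm² = 2.850×10^-4 m².
For a long solenoid, L = μ₀N²A/ℓ.
L = (4π×10⁻⁷)(1830)²(2.850×10^-4)/(0.773 m) = 1.552×10^-3 H.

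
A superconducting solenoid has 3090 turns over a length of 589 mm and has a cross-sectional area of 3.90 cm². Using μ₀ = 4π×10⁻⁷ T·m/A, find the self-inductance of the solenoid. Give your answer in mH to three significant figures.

A = 3.90 cm² = 3.900×10^-4 m².
For a long solenoid, L = μ₀N²A/ℓ.
L = (4π×10⁻⁷)(3090)²(3.900×10^-4)/(0.589 m) = 7.9447×10^-3 H.

L ≈ 7.94 mH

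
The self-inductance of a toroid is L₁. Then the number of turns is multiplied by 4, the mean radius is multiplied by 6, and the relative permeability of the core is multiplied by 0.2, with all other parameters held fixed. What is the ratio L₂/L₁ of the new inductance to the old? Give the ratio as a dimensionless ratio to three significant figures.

For a toroid, L ∝ μᵣN²A/R.
L₂/L₁ = (4)^2 × (6)^-1 × (0.2) = 0.533.

L₂/L₁ = 0.533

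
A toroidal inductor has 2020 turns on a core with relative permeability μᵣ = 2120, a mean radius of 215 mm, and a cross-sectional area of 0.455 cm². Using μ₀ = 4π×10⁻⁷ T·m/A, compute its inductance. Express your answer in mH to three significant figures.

For a thin toroid, L = μ₀μᵣN²A/(2πR).
L = (4π×10⁻⁷)(2120)(2020)²(4.550×10^-5) / (2π×0.215 m) = 0.3661 H.

L ≈ 366 mH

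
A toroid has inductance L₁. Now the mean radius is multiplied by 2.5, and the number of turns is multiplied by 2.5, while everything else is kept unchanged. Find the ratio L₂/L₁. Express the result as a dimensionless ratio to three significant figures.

For a toroid, L ∝ μᵣN²A/R.
L₂/L₁ = (2.5)^-1 × (2.5)^2 = 2.50.

L₂/L₁ = 2.50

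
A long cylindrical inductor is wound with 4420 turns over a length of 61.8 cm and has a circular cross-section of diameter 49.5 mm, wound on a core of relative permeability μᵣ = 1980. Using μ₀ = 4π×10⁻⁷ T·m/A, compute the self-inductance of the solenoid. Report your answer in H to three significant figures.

A = π(d/2)² = π(2.475×10^-2 m)² = 1.924×10^-3 m².
For a long solenoid, L = μ₀μᵣN²A/ℓ.
L = (4π×10⁻⁷)(1980)(4420)²(1.924×10^-3)/(0.618 m) = 151.4 H.

L ≈ 151 H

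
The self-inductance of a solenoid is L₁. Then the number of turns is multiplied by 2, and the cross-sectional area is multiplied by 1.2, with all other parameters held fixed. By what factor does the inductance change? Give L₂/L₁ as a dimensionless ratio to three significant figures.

For a solenoid, L ∝ μᵣN²A/ℓ.
L₂/L₁ = (2)^2 × (1.2) = 4.80.

L₂/L₁ = 4.80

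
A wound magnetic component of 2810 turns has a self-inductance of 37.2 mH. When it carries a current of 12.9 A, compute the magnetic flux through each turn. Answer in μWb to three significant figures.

Φ_B ≈ 171 μWb

From L = NΦ_B/I, the flux per turn is Φ_B = LI/N.
Φ_B = (3.720×10^-2 H)(12.9 A)/2810 = 1.708×10^-4 Wb.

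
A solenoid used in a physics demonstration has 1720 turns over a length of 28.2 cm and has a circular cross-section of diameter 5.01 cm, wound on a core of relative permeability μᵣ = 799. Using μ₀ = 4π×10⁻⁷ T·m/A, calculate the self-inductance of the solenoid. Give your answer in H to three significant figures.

L ≈ 20.8 H

A = π(d/2)² = π(2.505×10^-2 m)² = 1.971×10^-3 m².
For a long solenoid, L = μ₀μᵣN²A/ℓ.
L = (4π×10⁻⁷)(799)(1720)²(1.971×10^-3)/(0.282 m) = 20.76 H.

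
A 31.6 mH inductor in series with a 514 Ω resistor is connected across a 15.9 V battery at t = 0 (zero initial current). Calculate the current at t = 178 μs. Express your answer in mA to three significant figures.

I ≈ 29.2 mA

τ = L/R = 3.160×10^-2/514 = 6.148×10^-5 s; final current I_∞ = ε/R = 15.9/514 = 3.093×10^-2 A.
I(t) = I_∞(1 − e^(−t/τ)) with t/τ = 2.895.
I = (3.093×10^-2)(1 − e^(−2.895)) = 2.922×10^-2 A.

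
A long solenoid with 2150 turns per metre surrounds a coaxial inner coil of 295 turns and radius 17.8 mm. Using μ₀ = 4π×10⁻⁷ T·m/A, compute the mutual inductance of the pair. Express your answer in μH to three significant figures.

The outer solenoid produces a uniform field B₁ = μ₀n₁I₁ across the inner coil,
so the flux linkage is N₂Φ = N₂B₁A₂ = μ₀n₁N₂A₂·I₁, giving M = μ₀n₁N₂A₂.
A₂ = πr² = π(1.780×10^-2 m)² = 9.954×10^-4 m².
M = (4π×10⁻⁷)(2150)(295)(9.954×10^-4) = 7.933×10^-4 H.

M ≈ 793 μH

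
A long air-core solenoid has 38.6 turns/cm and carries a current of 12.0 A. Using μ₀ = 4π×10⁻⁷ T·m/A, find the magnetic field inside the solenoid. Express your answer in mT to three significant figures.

B ≈ 58.2 mT

Inside a long solenoid, B = μ₀nI.
B = (4π×10⁻⁷)(3.860×10^3 m⁻¹)(12.0 A) = 5.821×10^-2 T.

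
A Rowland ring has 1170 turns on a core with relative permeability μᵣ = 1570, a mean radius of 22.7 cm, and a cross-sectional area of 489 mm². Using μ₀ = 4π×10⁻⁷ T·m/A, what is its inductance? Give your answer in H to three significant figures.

L ≈ 0.926 H

For a thin toroid, L = μ₀μᵣN²A/(2πR).
L = (4π×10⁻⁷)(1570)(1170)²(4.890×10^-4) / (2π×0.227 m) = 0.9259 H.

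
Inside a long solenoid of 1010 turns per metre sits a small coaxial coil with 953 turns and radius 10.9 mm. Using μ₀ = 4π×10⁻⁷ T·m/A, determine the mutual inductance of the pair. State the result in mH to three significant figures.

M ≈ 0.451 mH

The outer solenoid produces a uniform field B₁ = μ₀n₁I₁ across the inner coil,
so the flux linkage is N₂Φ = N₂B₁A₂ = μ₀n₁N₂A₂·I₁, giving M = μ₀n₁N₂A₂.
A₂ = πr² = π(1.090×10^-2 m)² = 3.733×10^-4 m².
M = (4π×10⁻⁷)(1010)(953)(3.733×10^-4) = 4.5147×10^-4 H.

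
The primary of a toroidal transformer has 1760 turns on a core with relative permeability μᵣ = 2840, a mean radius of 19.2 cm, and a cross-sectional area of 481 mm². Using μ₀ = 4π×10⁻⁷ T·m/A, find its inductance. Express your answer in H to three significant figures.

For a thin toroid, L = μ₀μᵣN²A/(2πR).
L = (4π×10⁻⁷)(2840)(1760)²(4.810×10^-4) / (2π×0.192 m) = 4.408 H.

L ≈ 4.41 H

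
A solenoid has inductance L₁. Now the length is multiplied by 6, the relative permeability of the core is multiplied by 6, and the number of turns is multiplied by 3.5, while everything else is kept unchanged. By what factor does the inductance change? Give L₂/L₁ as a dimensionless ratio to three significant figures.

L₂/L₁ = 12.3

For a solenoid, L ∝ μᵣN²A/ℓ.
L₂/L₁ = (6)^-1 × (6) × (3.5)^2 = 12.3.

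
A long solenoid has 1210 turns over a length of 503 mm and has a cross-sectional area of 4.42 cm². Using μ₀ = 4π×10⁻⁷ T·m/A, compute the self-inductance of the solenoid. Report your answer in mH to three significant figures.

L ≈ 1.62 mH

A = 4.42 cm² = 4.420×10^-4 m².
For a long solenoid, L = μ₀N²A/ℓ.
L = (4π×10⁻⁷)(1210)²(4.420×10^-4)/(0.503 m) = 1.617×10^-3 H.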